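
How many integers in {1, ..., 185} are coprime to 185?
144

Prime factorization: 185 = 5 × 37
Using the formula φ(n) = n × Π(1 - 1/p) for each prime factor p:
φ(185) = 185 × (1 - 1/5) × (1 - 1/37)
φ(185) = 144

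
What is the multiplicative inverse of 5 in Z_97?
5^(-1) ≡ 39 (mod 97). Verification: 5 × 39 = 195 ≡ 1 (mod 97)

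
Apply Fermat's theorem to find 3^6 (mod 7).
By Fermat's Little Theorem, 3^{6} ≡ 1 (mod 7) since 7 is prime and gcd(3, 7) = 1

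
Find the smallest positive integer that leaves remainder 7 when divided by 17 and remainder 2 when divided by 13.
M = 17 × 13 = 221. M₁ = 13, y₁ ≡ 4 (mod 17). M₂ = 17, y₂ ≡ 10 (mod 13). n = 7×13×4 + 2×17×10 ≡ 41 (mod 221). The smallest positive such number is 41.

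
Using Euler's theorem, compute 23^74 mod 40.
By Euler: 23^{16} ≡ 1 (mod 40) since gcd(23, 40) = 1. 74 = 4×16 + 10. So 23^{74} ≡ 23^{10} ≡ 9 (mod 40)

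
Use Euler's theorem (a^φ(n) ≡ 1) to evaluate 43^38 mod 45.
By Euler: 43^{24} ≡ 1 (mod 45) since gcd(43, 45) = 1. 38 = 1×24 + 14. So 43^{38} ≡ 43^{14} ≡ 4 (mod 45)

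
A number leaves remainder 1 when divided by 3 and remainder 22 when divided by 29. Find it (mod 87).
M = 3 × 29 = 87. M₁ = 29, y₁ ≡ 2 (mod 3). M₂ = 3, y₂ ≡ 10 (mod 29). y = 1×29×2 + 22×3×10 ≡ 22 (mod 87)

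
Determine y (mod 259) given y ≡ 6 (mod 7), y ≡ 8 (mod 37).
230

Using the Chinese Remainder Theorem:
M = product of moduli = 259
For equation 1: M_1 = 37, 37 ≡ 2 (mod 7), inverse of 37 mod 7 is 4 (check: 2 × 4 = 8 ≡ 1 (mod 7))
For equation 2: M_2 = 7, 7 ≡ 7 (mod 37), inverse of 7 mod 37 is 16 (check: 7 × 16 = 112 ≡ 1 (mod 37))
Combine: y ≡ Σ r_i×M_i×(M_i⁻¹ mod m_i) = 6×37×4 + 8×7×16 = 888 + 896 = 1784
1784 mod 259 = 230
y ≡ 230 (mod 259)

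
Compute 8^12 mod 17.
Using repeated squaring. 12 = 8 + 4 (binary 1100). Repeated squaring mod 17: 8^1 ≡ 8; 8^2 ≡ 8² = 64 ≡ 13; 8^4 ≡ 13² = 169 ≡ 16; 8^8 ≡ 16² = 256 ≡ 1. Multiply: 8^12 = 8^8 × 8^4 ≡ 1 × 16 (mod 17): 1 × 16 = 16 ≡ 16. So 8^12 ≡ 16 (mod 17).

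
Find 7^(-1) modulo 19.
11

Using Extended Euclidean Algorithm:
gcd(7, 19) = 1
Bezout coefficients: 7 × -8 + 19 × 3 = 1
So 7 × -8 ≡ 1 (mod 19)
The inverse is -8 mod 19 = 11
Verification: 7 × 11 = 77 = 4 × 19 + 1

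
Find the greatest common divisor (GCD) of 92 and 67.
1

Using the Euclidean algorithm:
92 = 1 × 67 + 25
67 = 2 × 25 + 17
25 = 1 × 17 + 8
17 = 2 × 8 + 1
8 = 8 × 1 + 0

GCD(92, 67) = 1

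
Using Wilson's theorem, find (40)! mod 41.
By Wilson's theorem, (40)! ≡ -1 ≡ 40 (mod 41)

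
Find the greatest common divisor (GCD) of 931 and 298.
1

Using the Euclidean algorithm:
931 = 3 × 298 + 37
298 = 8 × 37 + 2
37 = 18 × 2 + 1
2 = 2 × 1 + 0

GCD(931, 298) = 1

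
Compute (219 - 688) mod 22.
15

(219 - 688) = -469
-469 mod 22 = 15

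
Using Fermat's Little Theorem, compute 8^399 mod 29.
By Fermat: 8^{28} ≡ 1 (mod 29). 399 ≡ 7 (mod 28). So 8^{399} ≡ 8^{7} ≡ 17 (mod 29)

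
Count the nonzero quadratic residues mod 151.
For prime 151, there are (p-1)/2 = (151-1)/2 = 75 quadratic residues (excluding 0).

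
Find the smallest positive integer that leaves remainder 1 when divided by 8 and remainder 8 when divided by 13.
M = 8 × 13 = 104. M₁ = 13, y₁ ≡ 5 (mod 8). M₂ = 8, y₂ ≡ 5 (mod 13). x = 1×13×5 + 8×8×5 ≡ 73 (mod 104). The smallest positive such number is 73.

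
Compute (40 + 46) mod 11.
9

(40 + 46) = 86
86 mod 11 = 9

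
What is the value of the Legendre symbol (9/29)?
(9/29) = 9^{14} mod 29 = 1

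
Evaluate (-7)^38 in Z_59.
Using repeated squaring. (-7) ≡ 52 (mod 59). 38 = 32 + 4 + 2 (binary 100110). Repeated squaring mod 59: 52^1 ≡ 52; 52^2 ≡ 52² = 2704 ≡ 49; 52^4 ≡ 49² = 2401 ≡ 41; 52^8 ≡ 41² = 1681 ≡ 29; 52^16 ≡ 29² = 841 ≡ 15; 52^32 ≡ 15² = 225 ≡ 48. Multiply: (-7)^38 ≡ 52^32 × 52^4 × 52^2 ≡ 48 × 41 × 49 (mod 59): 48 × 41 = 1968 ≡ 21; 21 × 49 = 1029 ≡ 26. So (-7)^38 ≡ 26 (mod 59).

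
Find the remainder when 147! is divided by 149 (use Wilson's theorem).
(148)! = (147)! × (148) ≡ -1 (mod 149). So (147)! ≡ -1 × (148)^(-1) ≡ (-1)×(-1) = 1 (mod 149)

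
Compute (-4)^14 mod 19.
Using repeated squaring. (-4) ≡ 15 (mod 19). 14 = 8 + 4 + 2 (binary 1110). Repeated squaring mod 19: 15^1 ≡ 15; 15^2 ≡ 15² = 225 ≡ 16; 15^4 ≡ 16² = 256 ≡ 9; 15^8 ≡ 9² = 81 ≡ 5. Multiply: (-4)^14 ≡ 15^8 × 15^4 × 15^2 ≡ 5 × 9 × 16 (mod 19): 5 × 9 = 45 ≡ 7; 7 × 16 = 112 ≡ 17. So (-4)^14 ≡ 17 (mod 19).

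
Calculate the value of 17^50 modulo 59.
Using repeated squaring. 50 = 32 + 16 + 2 (binary 110010). Repeated squaring mod 59: 17^1 ≡ 17; 17^2 ≡ 17² = 289 ≡ 53; 17^4 ≡ 53² = 2809 ≡ 36; 17^8 ≡ 36² = 1296 ≡ 57; 17^16 ≡ 57² = 3249 ≡ 4; 17^32 ≡ 4² = 16 ≡ 16. Multiply: 17^50 = 17^32 × 17^16 × 17^2 ≡ 16 × 4 × 53 (mod 59): 16 × 4 = 64 ≡ 5; 5 × 53 = 265 ≡ 29. So 17^50 ≡ 29 (mod 59).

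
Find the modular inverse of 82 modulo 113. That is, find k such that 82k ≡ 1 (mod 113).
51

Using Extended Euclidean Algorithm:
gcd(82, 113) = 1
Bezout coefficients: 82 × 51 + 113 × -37 = 1
So 82 × 51 ≡ 1 (mod 113)
The inverse is 51 mod 113 = 51
Verification: 82 × 51 = 4182 = 37 × 113 + 1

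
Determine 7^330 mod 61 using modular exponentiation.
Using Fermat: 7^{60} ≡ 1 (mod 61). 330 ≡ 30 (mod 60). So 7^{330} ≡ 7^{30} ≡ 60 (mod 61)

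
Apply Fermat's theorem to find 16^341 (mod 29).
By Fermat: 16^{28} ≡ 1 (mod 29). 341 ≡ 5 (mod 28). So 16^{341} ≡ 16^{5} ≡ 23 (mod 29)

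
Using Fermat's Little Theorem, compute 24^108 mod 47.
By Fermat: 24^{46} ≡ 1 (mod 47). 108 = 2×46 + 16. So 24^{108} ≡ 24^{16} ≡ 34 (mod 47)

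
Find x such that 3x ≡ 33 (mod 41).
11

Since gcd(3, 41) = 1 divides 33, a solution exists.
Multiply both sides by the inverse of 3 mod 41:
  3^(-1) mod 41 = 14
  x ≡ 14 × 33 ≡ 462 ≡ 11 (mod 41)
Verification: 3 × 11 = 33 = 0 × 41 + 33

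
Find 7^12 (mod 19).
Using repeated squaring. 12 = 8 + 4 (binary 1100). Repeated squaring mod 19: 7^1 ≡ 7; 7^2 ≡ 7² = 49 ≡ 11; 7^4 ≡ 11² = 121 ≡ 7; 7^8 ≡ 7² = 49 ≡ 11. Multiply: 7^12 = 7^8 × 7^4 ≡ 11 × 7 (mod 19): 11 × 7 = 77 ≡ 1. So 7^12 ≡ 1 (mod 19).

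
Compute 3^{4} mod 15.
6

Using successive squaring:
Binary expansion of 4: 100
Powers of 3 mod 15 (each is the square of the previous):
  3^1 ≡ 3 (mod 15)
  3^2 ≡ 3² = 9 ≡ 9 (mod 15)
  3^4 ≡ 9² = 81 ≡ 6 (mod 15)
4 is a power of 2, so 3^4 is the last square: ≡ 6 (mod 15)
Result: 3^4 ≡ 6 (mod 15)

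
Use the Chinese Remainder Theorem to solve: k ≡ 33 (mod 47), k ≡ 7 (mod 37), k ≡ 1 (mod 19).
3041

Using the Chinese Remainder Theorem:
M = product of moduli = 33041
For equation 1: M_1 = 703, 703 ≡ 45 (mod 47), inverse of 703 mod 47 is 23 (check: 45 × 23 = 1035 ≡ 1 (mod 47))
For equation 2: M_2 = 893, 893 ≡ 5 (mod 37), inverse of 893 mod 37 is 15 (check: 5 × 15 = 75 ≡ 1 (mod 37))
For equation 3: M_3 = 1739, 1739 ≡ 10 (mod 19), inverse of 1739 mod 19 is 2 (check: 10 × 2 = 20 ≡ 1 (mod 19))
Combine: k ≡ Σ r_i×M_i×(M_i⁻¹ mod m_i) = 33×703×23 + 7×893×15 + 1×1739×2 = 533577 + 93765 + 3478 = 630820
630820 mod 33041 = 3041
k ≡ 3041 (mod 33041)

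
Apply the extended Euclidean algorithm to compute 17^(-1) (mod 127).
Extended GCD: 17(15) + 127(-2) = 1. So 17^(-1) ≡ 15 ≡ 15 (mod 127). Verify: 17 × 15 = 255 ≡ 1 (mod 127)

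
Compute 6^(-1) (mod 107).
18

Using Extended Euclidean Algorithm:
gcd(6, 107) = 1
Bezout coefficients: 6 × 18 + 107 × -1 = 1
So 6 × 18 ≡ 1 (mod 107)
The inverse is 18 mod 107 = 18
Verification: 6 × 18 = 108 = 1 × 107 + 1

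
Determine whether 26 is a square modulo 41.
By Euler's criterion: 26^{20} ≡ 40 (mod 41). Since this equals -1 (≡ 40), 26 is not a QR.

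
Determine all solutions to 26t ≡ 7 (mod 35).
7

Since gcd(26, 35) = 1 divides 7, a solution exists.
Multiply both sides by the inverse of 26 mod 35:
  26^(-1) mod 35 = 31
  x ≡ 31 × 7 ≡ 217 ≡ 7 (mod 35)
Verification: 26 × 7 = 182 = 5 × 35 + 7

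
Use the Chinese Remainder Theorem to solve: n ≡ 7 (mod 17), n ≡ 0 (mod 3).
24

Using the Chinese Remainder Theorem:
M = product of moduli = 51
For equation 1: M_1 = 3, 3 ≡ 3 (mod 17), inverse of 3 mod 17 is 6 (check: 3 × 6 = 18 ≡ 1 (mod 17))
For equation 2: M_2 = 17, 17 ≡ 2 (mod 3), inverse of 17 mod 3 is 2 (check: 2 × 2 = 4 ≡ 1 (mod 3))
Combine: n ≡ Σ r_i×M_i×(M_i⁻¹ mod m_i) = 7×3×6 + 0×17×2 = 126 + 0 = 126
126 mod 51 = 24
n ≡ 24 (mod 51)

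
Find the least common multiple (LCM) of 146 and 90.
6570

First find GCD(146, 90) using the Euclidean algorithm:
146 = 1 × 90 + 56
90 = 1 × 56 + 34
56 = 1 × 34 + 22
34 = 1 × 22 + 12
22 = 1 × 12 + 10
12 = 1 × 10 + 2
10 = 5 × 2 + 0
GCD(146, 90) = 2

LCM formula: LCM(a, b) = (a × b) / GCD(a, b)
LCM(146, 90) = (146 × 90) / 2
LCM(146, 90) = 13140 / 2
LCM(146, 90) = 6570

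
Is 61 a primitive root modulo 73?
No

To verify, check if 61^(72/q) ≢ 1 (mod 73) for each prime divisor q of 72
Divisors of 72 = 72: [1, 2, 3, 4, 6, 8, 9, 12, 18, 24, 36, 72]
  61^(72/2) = 61^36 ≡ 1 (mod 73)
  61^(72/3) = 61^24 ≡ 8 (mod 73)
Conclusion: 61 is not a primitive root modulo 73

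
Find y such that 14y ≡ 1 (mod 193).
14^(-1) ≡ 69 (mod 193). Verification: 14 × 69 = 966 ≡ 1 (mod 193)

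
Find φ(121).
110

Prime factorization: 121 = 11^2
Using the formula φ(n) = n × Π(1 - 1/p) for each prime factor p:
φ(121) = 121 × (1 - 1/11)
φ(121) = 110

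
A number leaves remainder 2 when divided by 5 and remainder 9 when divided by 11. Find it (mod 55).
M = 5 × 11 = 55. M₁ = 11, y₁ ≡ 1 (mod 5). M₂ = 5, y₂ ≡ 9 (mod 11). y = 2×11×1 + 9×5×9 ≡ 42 (mod 55)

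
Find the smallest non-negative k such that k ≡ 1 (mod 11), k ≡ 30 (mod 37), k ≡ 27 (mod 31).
8614

Using the Chinese Remainder Theorem:
M = product of moduli = 12617
For equation 1: M_1 = 1147, 1147 ≡ 3 (mod 11), inverse of 1147 mod 11 is 4 (check: 3 × 4 = 12 ≡ 1 (mod 11))
For equation 2: M_2 = 341, 341 ≡ 8 (mod 37), inverse of 341 mod 37 is 14 (check: 8 × 14 = 112 ≡ 1 (mod 37))
For equation 3: M_3 = 407, 407 ≡ 4 (mod 31), inverse of 407 mod 31 is 8 (check: 4 × 8 = 32 ≡ 1 (mod 31))
Combine: k ≡ Σ r_i×M_i×(M_i⁻¹ mod m_i) = 1×1147×4 + 30×341×14 + 27×407×8 = 4588 + 143220 + 87912 = 235720
235720 mod 12617 = 8614
k ≡ 8614 (mod 12617)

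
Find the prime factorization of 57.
3 × 19

Divide by primes starting from smallest:
57 ÷ 3 = 19
19 ÷ 19 = 1

57 = 3 × 19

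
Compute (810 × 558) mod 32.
12

(810 × 558) = 451980
451980 mod 32 = 12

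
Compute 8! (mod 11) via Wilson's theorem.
(10)! = (8)! × (9) × (10) ≡ -1 (mod 11). So (8)! ≡ -1 × [(10)(9)]^(-1) ≡ 5 (mod 11)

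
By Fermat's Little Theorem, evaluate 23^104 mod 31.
By Fermat: 23^{30} ≡ 1 (mod 31). 104 = 3×30 + 14. So 23^{104} ≡ 23^{14} ≡ 4 (mod 31)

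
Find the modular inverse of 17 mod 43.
17^(-1) ≡ 38 (mod 43). Verification: 17 × 38 = 646 ≡ 1 (mod 43)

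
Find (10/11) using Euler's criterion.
(10/11) = 10^{5} mod 11 = -1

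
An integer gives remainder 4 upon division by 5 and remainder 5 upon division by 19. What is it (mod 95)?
M = 5 × 19 = 95. M₁ = 19, y₁ ≡ 4 (mod 5). M₂ = 5, y₂ ≡ 4 (mod 19). y = 4×19×4 + 5×5×4 ≡ 24 (mod 95). The smallest positive such number is 24.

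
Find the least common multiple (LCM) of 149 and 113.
16837

First find GCD(149, 113) using the Euclidean algorithm:
149 = 1 × 113 + 36
113 = 3 × 36 + 5
36 = 7 × 5 + 1
5 = 5 × 1 + 0
GCD(149, 113) = 1

LCM formula: LCM(a, b) = (a × b) / GCD(a, b)
LCM(149, 113) = (149 × 113) / 1
LCM(149, 113) = 16837 / 1
LCM(149, 113) = 16837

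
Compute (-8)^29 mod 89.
Using repeated squaring. (-8) ≡ 81 (mod 89). 29 = 16 + 8 + 4 + 1 (binary 11101). Repeated squaring mod 89: 81^1 ≡ 81; 81^2 ≡ 81² = 6561 ≡ 64; 81^4 ≡ 64² = 4096 ≡ 2; 81^8 ≡ 2² = 4 ≡ 4; 81^16 ≡ 4² = 16 ≡ 16. Multiply: (-8)^29 ≡ 81^16 × 81^8 × 81^4 × 81^1 ≡ 16 × 4 × 2 × 81 (mod 89): 16 × 4 = 64 ≡ 64; 64 × 2 = 128 ≡ 39; 39 × 81 = 3159 ≡ 44. So (-8)^29 ≡ 44 (mod 89).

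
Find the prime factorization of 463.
463

Divide by primes starting from smallest:
463 ÷ 463 = 1

463 = 463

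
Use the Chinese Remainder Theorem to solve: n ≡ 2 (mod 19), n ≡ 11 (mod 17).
249

Using the Chinese Remainder Theorem:
M = product of moduli = 323
For equation 1: M_1 = 17, 17 ≡ 17 (mod 19), inverse of 17 mod 19 is 9 (check: 17 × 9 = 153 ≡ 1 (mod 19))
For equation 2: M_2 = 19, 19 ≡ 2 (mod 17), inverse of 19 mod 17 is 9 (check: 2 × 9 = 18 ≡ 1 (mod 17))
Combine: n ≡ Σ r_i×M_i×(M_i⁻¹ mod m_i) = 2×17×9 + 11×19×9 = 306 + 1881 = 2187
2187 mod 323 = 249
n ≡ 249 (mod 323)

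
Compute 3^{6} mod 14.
1

Using successive squaring:
Binary expansion of 6: 110
Powers of 3 mod 14 (each is the square of the previous):
  3^1 ≡ 3 (mod 14)
  3^2 ≡ 3² = 9 ≡ 9 (mod 14)
  3^4 ≡ 9² = 81 ≡ 11 (mod 14)
6 = 4 + 2, so 3^6 = 3^4 × 3^2 ≡ 11 × 9 (mod 14)
Multiplying step by step:
  11 × 9 = 99 ≡ 1 (mod 14)
Result: 3^6 ≡ 1 (mod 14)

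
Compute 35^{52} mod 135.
100

Using successive squaring:
Binary expansion of 52: 110100
Powers of 35 mod 135 (each is the square of the previous):
  35^1 ≡ 35 (mod 135)
  35^2 ≡ 35² = 1225 ≡ 10 (mod 135)
  35^4 ≡ 10² = 100 ≡ 100 (mod 135)
  35^8 ≡ 100² = 10000 ≡ 10 (mod 135)
  35^16 ≡ 10² = 100 ≡ 100 (mod 135)
  35^32 ≡ 100² = 10000 ≡ 10 (mod 135)
52 = 32 + 16 + 4, so 35^52 = 35^32 × 35^16 × 35^4 ≡ 10 × 100 × 100 (mod 135)
Multiplying step by step:
  10 × 100 = 1000 ≡ 55 (mod 135)
  55 × 100 = 5500 ≡ 100 (mod 135)
Result: 35^52 ≡ 100 (mod 135)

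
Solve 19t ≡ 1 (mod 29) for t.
26

Using Extended Euclidean Algorithm:
gcd(19, 29) = 1
Bezout coefficients: 19 × -3 + 29 × 2 = 1
So 19 × -3 ≡ 1 (mod 29)
The inverse is -3 mod 29 = 26
Verification: 19 × 26 = 494 = 17 × 29 + 1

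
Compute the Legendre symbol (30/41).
(30/41) = 30^{20} mod 41 = -1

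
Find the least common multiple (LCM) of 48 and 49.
2352

First find GCD(48, 49) using the Euclidean algorithm:
48 = 0 × 49 + 48
49 = 1 × 48 + 1
48 = 48 × 1 + 0
GCD(48, 49) = 1

LCM formula: LCM(a, b) = (a × b) / GCD(a, b)
LCM(48, 49) = (48 × 49) / 1
LCM(48, 49) = 2352 / 1
LCM(48, 49) = 2352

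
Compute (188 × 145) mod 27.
17

(188 × 145) = 27260
27260 mod 27 = 17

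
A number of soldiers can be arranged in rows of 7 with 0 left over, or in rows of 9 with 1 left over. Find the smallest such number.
M = 7 × 9 = 63. M₁ = 9, y₁ ≡ 4 (mod 7). M₂ = 7, y₂ ≡ 4 (mod 9). x = 0×9×4 + 1×7×4 ≡ 28 (mod 63). The smallest positive such number is 28.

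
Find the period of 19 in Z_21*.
Powers of 19 mod 21: 19^1≡19, 19^2≡4, 19^3≡13, 19^4≡16, 19^5≡10, 19^6≡1. Order = 6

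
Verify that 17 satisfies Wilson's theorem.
(16)! mod 17 = 16. Since this equals -1 (mod 17), Wilson confirms 17 is prime.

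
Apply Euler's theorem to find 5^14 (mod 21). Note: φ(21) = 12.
By Euler: 5^{12} ≡ 1 (mod 21) since gcd(5, 21) = 1. 14 = 1×12 + 2. So 5^{14} ≡ 5^{2} ≡ 4 (mod 21)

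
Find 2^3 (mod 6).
3 = 2 + 1 (binary 11). Repeated squaring mod 6: 2^1 ≡ 2; 2^2 ≡ 2² = 4 ≡ 4. Multiply: 2^3 = 2^2 × 2^1 ≡ 4 × 2 (mod 6): 4 × 2 = 8 ≡ 2. So 2^3 ≡ 2 (mod 6).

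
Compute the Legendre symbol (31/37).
(31/37) = 31^{18} mod 37 = -1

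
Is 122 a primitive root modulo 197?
p - 1 = 196 has prime divisors 2, 7. Check 122^(196/q) mod 197 for each: 122^(196/2) = 122^98 ≡ 196, 122^(196/7) = 122^28 ≡ 178 (mod 197). None of these is 1, so 122 has order 196 = φ(197), so it is a primitive root mod 197.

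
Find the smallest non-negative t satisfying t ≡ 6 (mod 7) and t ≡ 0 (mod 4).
M = 7 × 4 = 28. M₁ = 4, y₁ ≡ 2 (mod 7). M₂ = 7, y₂ ≡ 3 (mod 4). t = 6×4×2 + 0×7×3 ≡ 20 (mod 28)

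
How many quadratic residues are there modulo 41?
For prime 41, there are (p-1)/2 = (41-1)/2 = 20 quadratic residues (excluding 0).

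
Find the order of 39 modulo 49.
Powers of 39 mod 49: 39^1≡39, 39^2≡2, 39^3≡29, 39^4≡4, 39^5≡9, 39^6≡8, 39^7≡18, 39^8≡16, 39^9≡36, 39^10≡32, 39^11≡23, 39^12≡15, 39^13≡46, 39^14≡30, 39^15≡43, 39^16≡11, 39^17≡37, 39^18≡22, 39^19≡25, 39^20≡44, 39^21≡1. Order = 21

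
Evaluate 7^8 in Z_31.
8 = 8 (binary 1000). Repeated squaring mod 31: 7^1 ≡ 7; 7^2 ≡ 7² = 49 ≡ 18; 7^4 ≡ 18² = 324 ≡ 14; 7^8 ≡ 14² = 196 ≡ 10. So 7^8 ≡ 10 (mod 31).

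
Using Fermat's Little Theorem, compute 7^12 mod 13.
By Fermat's Little Theorem, 7^{12} ≡ 1 (mod 13) since 13 is prime and gcd(7, 13) = 1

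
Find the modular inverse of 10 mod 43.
10^(-1) ≡ 13 (mod 43). Verification: 10 × 13 = 130 ≡ 1 (mod 43)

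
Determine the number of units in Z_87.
56

Prime factorization: 87 = 3 × 29
Using the formula φ(n) = n × Π(1 - 1/p) for each prime factor p:
φ(87) = 87 × (1 - 1/3) × (1 - 1/29)
φ(87) = 56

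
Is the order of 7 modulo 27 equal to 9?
Yes, ord_27(7) = 9.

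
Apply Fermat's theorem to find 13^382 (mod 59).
By Fermat: 13^{58} ≡ 1 (mod 59). 382 = 6×58 + 34. So 13^{382} ≡ 13^{34} ≡ 53 (mod 59)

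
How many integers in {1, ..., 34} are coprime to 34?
16

Prime factorization: 34 = 2 × 17
Using the formula φ(n) = n × Π(1 - 1/p) for each prime factor p:
φ(34) = 34 × (1 - 1/2) × (1 - 1/17)
φ(34) = 16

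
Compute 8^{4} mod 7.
1

Using successive squaring:
Binary expansion of 4: 100
Powers of 8 mod 7 (each is the square of the previous):
  8^1 ≡ 1 (mod 7)
  8^2 ≡ 1² = 1 ≡ 1 (mod 7)
  8^4 ≡ 1² = 1 ≡ 1 (mod 7)
4 is a power of 2, so 8^4 is the last square: ≡ 1 (mod 7)
Result: 8^4 ≡ 1 (mod 7)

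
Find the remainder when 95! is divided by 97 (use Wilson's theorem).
(96)! = (95)! × (96) ≡ -1 (mod 97). So (95)! ≡ -1 × (96)^(-1) ≡ (-1)×(-1) = 1 (mod 97)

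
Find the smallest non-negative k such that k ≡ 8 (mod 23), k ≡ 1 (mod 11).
100

Using the Chinese Remainder Theorem:
M = product of moduli = 253
For equation 1: M_1 = 11, 11 ≡ 11 (mod 23), inverse of 11 mod 23 is 21 (check: 11 × 21 = 231 ≡ 1 (mod 23))
For equation 2: M_2 = 23, 23 ≡ 1 (mod 11), inverse of 23 mod 11 is 1 (check: 1 × 1 = 1 ≡ 1 (mod 11))
Combine: k ≡ Σ r_i×M_i×(M_i⁻¹ mod m_i) = 8×11×21 + 1×23×1 = 1848 + 23 = 1871
1871 mod 253 = 100
k ≡ 100 (mod 253)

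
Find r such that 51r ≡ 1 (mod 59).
51^(-1) ≡ 22 (mod 59). Verification: 51 × 22 = 1122 ≡ 1 (mod 59)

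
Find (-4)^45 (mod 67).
Using repeated squaring. (-4) ≡ 63 (mod 67). 45 = 32 + 8 + 4 + 1 (binary 101101). Repeated squaring mod 67: 63^1 ≡ 63; 63^2 ≡ 63² = 3969 ≡ 16; 63^4 ≡ 16² = 256 ≡ 55; 63^8 ≡ 55² = 3025 ≡ 10; 63^16 ≡ 10² = 100 ≡ 33; 63^32 ≡ 33² = 1089 ≡ 17. Multiply: (-4)^45 ≡ 63^32 × 63^8 × 63^4 × 63^1 ≡ 17 × 10 × 55 × 63 (mod 67): 17 × 10 = 170 ≡ 36; 36 × 55 = 1980 ≡ 37; 37 × 63 = 2331 ≡ 53. So (-4)^45 ≡ 53 (mod 67).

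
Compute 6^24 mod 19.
Using Fermat: 6^{18} ≡ 1 (mod 19). 24 ≡ 6 (mod 18). So 6^{24} ≡ 6^{6} ≡ 11 (mod 19)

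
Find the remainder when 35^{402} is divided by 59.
By Fermat: 35^{58} ≡ 1 (mod 59). 402 = 6×58 + 54. So 35^{402} ≡ 35^{54} ≡ 28 (mod 59)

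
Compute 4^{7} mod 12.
4

Using successive squaring:
Binary expansion of 7: 111
Powers of 4 mod 12 (each is the square of the previous):
  4^1 ≡ 4 (mod 12)
  4^2 ≡ 4² = 16 ≡ 4 (mod 12)
  4^4 ≡ 4² = 16 ≡ 4 (mod 12)
7 = 4 + 2 + 1, so 4^7 = 4^4 × 4^2 × 4^1 ≡ 4 × 4 × 4 (mod 12)
Multiplying step by step:
  4 × 4 = 16 ≡ 4 (mod 12)
  4 × 4 = 16 ≡ 4 (mod 12)
Result: 4^7 ≡ 4 (mod 12)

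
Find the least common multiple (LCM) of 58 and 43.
2494

First find GCD(58, 43) using the Euclidean algorithm:
58 = 1 × 43 + 15
43 = 2 × 15 + 13
15 = 1 × 13 + 2
13 = 6 × 2 + 1
2 = 2 × 1 + 0
GCD(58, 43) = 1

LCM formula: LCM(a, b) = (a × b) / GCD(a, b)
LCM(58, 43) = (58 × 43) / 1
LCM(58, 43) = 2494 / 1
LCM(58, 43) = 2494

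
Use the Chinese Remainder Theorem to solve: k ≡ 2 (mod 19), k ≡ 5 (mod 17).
192

Using the Chinese Remainder Theorem:
M = product of moduli = 323
For equation 1: M_1 = 17, 17 ≡ 17 (mod 19), inverse of 17 mod 19 is 9 (check: 17 × 9 = 153 ≡ 1 (mod 19))
For equation 2: M_2 = 19, 19 ≡ 2 (mod 17), inverse of 19 mod 17 is 9 (check: 2 × 9 = 18 ≡ 1 (mod 17))
Combine: k ≡ Σ r_i×M_i×(M_i⁻¹ mod m_i) = 2×17×9 + 5×19×9 = 306 + 855 = 1161
1161 mod 323 = 192
k ≡ 192 (mod 323)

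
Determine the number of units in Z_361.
342

Prime factorization: 361 = 19^2
Using the formula φ(n) = n × Π(1 - 1/p) for each prime factor p:
φ(361) = 361 × (1 - 1/19)
φ(361) = 342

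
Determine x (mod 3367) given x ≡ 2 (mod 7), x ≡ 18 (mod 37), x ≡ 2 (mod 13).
1276

Using the Chinese Remainder Theorem:
M = product of moduli = 3367
For equation 1: M_1 = 481, 481 ≡ 5 (mod 7), inverse of 481 mod 7 is 3 (check: 5 × 3 = 15 ≡ 1 (mod 7))
For equation 2: M_2 = 91, 91 ≡ 17 (mod 37), inverse of 91 mod 37 is 24 (check: 17 × 24 = 408 ≡ 1 (mod 37))
For equation 3: M_3 = 259, 259 ≡ 12 (mod 13), inverse of 259 mod 13 is 12 (check: 12 × 12 = 144 ≡ 1 (mod 13))
Combine: x ≡ Σ r_i×M_i×(M_i⁻¹ mod m_i) = 2×481×3 + 18×91×24 + 2×259×12 = 2886 + 39312 + 6216 = 48414
48414 mod 3367 = 1276
x ≡ 1276 (mod 3367)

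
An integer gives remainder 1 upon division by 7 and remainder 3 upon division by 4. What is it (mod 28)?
M = 7 × 4 = 28. M₁ = 4, y₁ ≡ 2 (mod 7). M₂ = 7, y₂ ≡ 3 (mod 4). y = 1×4×2 + 3×7×3 ≡ 15 (mod 28). The smallest positive such number is 15.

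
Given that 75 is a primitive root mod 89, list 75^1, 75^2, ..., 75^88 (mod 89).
g^1, g^2, ..., g^{88} mod 89: {75, 18, 15, 57, 3, 47, 54, 45, 82, 9, 52, 73, 46, 68, 27, 67, 41, 49, 26, 81, 23, 34, 58, 78, 65, 69, 13, 85, 56, 17, 29, 39, 77, 79, 51, 87, 28, 53, 59, 64, 83, 84, 70, 88, 14, 71, 74, 32, 86, 42, 35, 44, 7, 80, 37, 16, 43, 21, 62, 22, 48, 40, 63, 8, 66, 55, 31, 11, 24, 20, 76, 4, 33, 72, 60, 50, 12, 10, 38, 2, 61, 36, 30, 25, 6, 5, 19, 1}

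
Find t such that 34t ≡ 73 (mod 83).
29

Since gcd(34, 83) = 1 divides 73, a solution exists.
Multiply both sides by the inverse of 34 mod 83:
  34^(-1) mod 83 = 22
  x ≡ 22 × 73 ≡ 1606 ≡ 29 (mod 83)
Verification: 34 × 29 = 986 = 11 × 83 + 73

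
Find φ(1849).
1806

Prime factorization: 1849 = 43^2
Using the formula φ(n) = n × Π(1 - 1/p) for each prime factor p:
φ(1849) = 1849 × (1 - 1/43)
φ(1849) = 1806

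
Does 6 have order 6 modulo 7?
p - 1 = 6 has prime divisors 2, 3. Check 6^(6/q) mod 7 for each: 6^(6/2) = 6^3 ≡ 6, 6^(6/3) = 6^2 ≡ 1 (mod 7). Since 6^2 ≡ 1 (mod 7), the order of 6 divides 2 (in fact the order is 2) ≠ 6, so it is not a primitive root.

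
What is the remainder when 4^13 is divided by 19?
Using repeated squaring. 13 = 8 + 4 + 1 (binary 1101). Repeated squaring mod 19: 4^1 ≡ 4; 4^2 ≡ 4² = 16 ≡ 16; 4^4 ≡ 16² = 256 ≡ 9; 4^8 ≡ 9² = 81 ≡ 5. Multiply: 4^13 = 4^8 × 4^4 × 4^1 ≡ 5 × 9 × 4 (mod 19): 5 × 9 = 45 ≡ 7; 7 × 4 = 28 ≡ 9. So 4^13 ≡ 9 (mod 19).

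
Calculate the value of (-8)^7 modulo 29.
(-8) ≡ 21 (mod 29). 7 = 4 + 2 + 1 (binary 111). Repeated squaring mod 29: 21^1 ≡ 21; 21^2 ≡ 21² = 441 ≡ 6; 21^4 ≡ 6² = 36 ≡ 7. Multiply: (-8)^7 ≡ 21^4 × 21^2 × 21^1 ≡ 7 × 6 × 21 (mod 29): 7 × 6 = 42 ≡ 13; 13 × 21 = 273 ≡ 12. So (-8)^7 ≡ 12 (mod 29).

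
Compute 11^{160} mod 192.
1

Using successive squaring:
Binary expansion of 160: 10100000
Powers of 11 mod 192 (each is the square of the previous):
  11^1 ≡ 11 (mod 192)
  11^2 ≡ 11² = 121 ≡ 121 (mod 192)
  11^4 ≡ 121² = 14641 ≡ 49 (mod 192)
  11^8 ≡ 49² = 2401 ≡ 97 (mod 192)
  11^16 ≡ 97² = 9409 ≡ 1 (mod 192)
  11^32 ≡ 1² = 1 ≡ 1 (mod 192)
  11^64 ≡ 1² = 1 ≡ 1 (mod 192)
  11^128 ≡ 1² = 1 ≡ 1 (mod 192)
160 = 128 + 32, so 11^160 = 11^128 × 11^32 ≡ 1 × 1 (mod 192)
Multiplying step by step:
  1 × 1 = 1 ≡ 1 (mod 192)
Result: 11^160 ≡ 1 (mod 192)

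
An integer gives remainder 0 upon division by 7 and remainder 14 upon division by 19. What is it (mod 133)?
M = 7 × 19 = 133. M₁ = 19, y₁ ≡ 3 (mod 7). M₂ = 7, y₂ ≡ 11 (mod 19). y = 0×19×3 + 14×7×11 ≡ 14 (mod 133). The smallest positive such number is 14.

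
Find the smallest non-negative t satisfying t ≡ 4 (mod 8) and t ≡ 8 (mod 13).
M = 8 × 13 = 104. M₁ = 13, y₁ ≡ 5 (mod 8). M₂ = 8, y₂ ≡ 5 (mod 13). t = 4×13×5 + 8×8×5 ≡ 60 (mod 104)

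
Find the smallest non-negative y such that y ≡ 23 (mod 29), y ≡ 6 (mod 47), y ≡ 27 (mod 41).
12696

Using the Chinese Remainder Theorem:
M = product of moduli = 55883
For equation 1: M_1 = 1927, 1927 ≡ 13 (mod 29), inverse of 1927 mod 29 is 9 (check: 13 × 9 = 117 ≡ 1 (mod 29))
For equation 2: M_2 = 1189, 1189 ≡ 14 (mod 47), inverse of 1189 mod 47 is 37 (check: 14 × 37 = 518 ≡ 1 (mod 47))
For equation 3: M_3 = 1363, 1363 ≡ 10 (mod 41), inverse of 1363 mod 41 is 37 (check: 10 × 37 = 370 ≡ 1 (mod 41))
Combine: y ≡ Σ r_i×M_i×(M_i⁻¹ mod m_i) = 23×1927×9 + 6×1189×37 + 27×1363×37 = 398889 + 263958 + 1361637 = 2024484
2024484 mod 55883 = 12696
y ≡ 12696 (mod 55883)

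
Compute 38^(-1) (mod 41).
38^(-1) ≡ 27 (mod 41). Verification: 38 × 27 = 1026 ≡ 1 (mod 41)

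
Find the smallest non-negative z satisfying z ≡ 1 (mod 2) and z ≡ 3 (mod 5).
M = 2 × 5 = 10. M₁ = 5, y₁ ≡ 1 (mod 2). M₂ = 2, y₂ ≡ 3 (mod 5). z = 1×5×1 + 3×2×3 ≡ 3 (mod 10)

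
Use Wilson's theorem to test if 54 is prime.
(53)! mod 54 = 0. Since 0 ≢ -1 (mod 54), 54 is not prime.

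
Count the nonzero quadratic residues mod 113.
For prime 113, there are (p-1)/2 = (113-1)/2 = 56 quadratic residues (excluding 0).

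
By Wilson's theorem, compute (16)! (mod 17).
By Wilson's theorem, (16)! ≡ -1 ≡ 16 (mod 17)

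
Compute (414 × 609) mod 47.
18

(414 × 609) = 252126
252126 mod 47 = 18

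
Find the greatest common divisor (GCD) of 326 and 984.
2

Using the Euclidean algorithm:
326 = 0 × 984 + 326
984 = 3 × 326 + 6
326 = 54 × 6 + 2
6 = 3 × 2 + 0

GCD(326, 984) = 2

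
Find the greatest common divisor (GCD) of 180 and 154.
2

Using the Euclidean algorithm:
180 = 1 × 154 + 26
154 = 5 × 26 + 24
26 = 1 × 24 + 2
24 = 12 × 2 + 0

GCD(180, 154) = 2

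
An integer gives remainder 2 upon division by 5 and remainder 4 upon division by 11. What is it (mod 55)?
M = 5 × 11 = 55. M₁ = 11, y₁ ≡ 1 (mod 5). M₂ = 5, y₂ ≡ 9 (mod 11). t = 2×11×1 + 4×5×9 ≡ 37 (mod 55). The smallest positive such number is 37.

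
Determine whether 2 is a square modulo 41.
By Euler's criterion: 2^{20} ≡ 1 (mod 41). Since this equals 1, 2 is a QR.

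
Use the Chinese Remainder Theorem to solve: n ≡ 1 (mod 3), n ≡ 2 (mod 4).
M = 3 × 4 = 12. M₁ = 4, y₁ ≡ 1 (mod 3). M₂ = 3, y₂ ≡ 3 (mod 4). n = 1×4×1 + 2×3×3 ≡ 10 (mod 12)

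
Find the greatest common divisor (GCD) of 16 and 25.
1

Using the Euclidean algorithm:
16 = 0 × 25 + 16
25 = 1 × 16 + 9
16 = 1 × 9 + 7
9 = 1 × 7 + 2
7 = 3 × 2 + 1
2 = 2 × 1 + 0

GCD(16, 25) = 1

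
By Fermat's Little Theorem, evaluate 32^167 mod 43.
By Fermat: 32^{42} ≡ 1 (mod 43). 167 = 3×42 + 41. So 32^{167} ≡ 32^{41} ≡ 39 (mod 43)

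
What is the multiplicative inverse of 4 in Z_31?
4^(-1) ≡ 8 (mod 31). Verification: 4 × 8 = 32 ≡ 1 (mod 31)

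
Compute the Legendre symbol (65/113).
(65/113) = 65^{56} mod 113 = -1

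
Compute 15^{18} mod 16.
1

Using successive squaring:
Binary expansion of 18: 10010
Powers of 15 mod 16 (each is the square of the previous):
  15^1 ≡ 15 (mod 16)
  15^2 ≡ 15² = 225 ≡ 1 (mod 16)
  15^4 ≡ 1² = 1 ≡ 1 (mod 16)
  15^8 ≡ 1² = 1 ≡ 1 (mod 16)
  15^16 ≡ 1² = 1 ≡ 1 (mod 16)
18 = 16 + 2, so 15^18 = 15^16 × 15^2 ≡ 1 × 1 (mod 16)
Multiplying step by step:
  1 × 1 = 1 ≡ 1 (mod 16)
Result: 15^18 ≡ 1 (mod 16)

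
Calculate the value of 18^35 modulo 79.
Using repeated squaring. 35 = 32 + 2 + 1 (binary 100011). Repeated squaring mod 79: 18^1 ≡ 18; 18^2 ≡ 18² = 324 ≡ 8; 18^4 ≡ 8² = 64 ≡ 64; 18^8 ≡ 64² = 4096 ≡ 67; 18^16 ≡ 67² = 4489 ≡ 65; 18^32 ≡ 65² = 4225 ≡ 38. Multiply: 18^35 = 18^32 × 18^2 × 18^1 ≡ 38 × 8 × 18 (mod 79): 38 × 8 = 304 ≡ 67; 67 × 18 = 1206 ≡ 21. So 18^35 ≡ 21 (mod 79).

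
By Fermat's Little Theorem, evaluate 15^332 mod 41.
By Fermat: 15^{40} ≡ 1 (mod 41). 332 ≡ 12 (mod 40). So 15^{332} ≡ 15^{12} ≡ 25 (mod 41)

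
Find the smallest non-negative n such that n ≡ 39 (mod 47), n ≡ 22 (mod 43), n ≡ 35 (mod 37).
31670

Using the Chinese Remainder Theorem:
M = product of moduli = 74777
For equation 1: M_1 = 1591, 1591 ≡ 40 (mod 47), inverse of 1591 mod 47 is 20 (check: 40 × 20 = 800 ≡ 1 (mod 47))
For equation 2: M_2 = 1739, 1739 ≡ 19 (mod 43), inverse of 1739 mod 43 is 34 (check: 19 × 34 = 646 ≡ 1 (mod 43))
For equation 3: M_3 = 2021, 2021 ≡ 23 (mod 37), inverse of 2021 mod 37 is 29 (check: 23 × 29 = 667 ≡ 1 (mod 37))
Combine: n ≡ Σ r_i×M_i×(M_i⁻¹ mod m_i) = 39×1591×20 + 22×1739×34 + 35×2021×29 = 1240980 + 1300772 + 2051315 = 4593067
4593067 mod 74777 = 31670
n ≡ 31670 (mod 74777)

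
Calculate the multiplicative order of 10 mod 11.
Powers of 10 mod 11: 10^1≡10, 10^2≡1. Order = 2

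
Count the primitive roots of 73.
24

The number of primitive roots modulo p is φ(p-1) = φ(72)
φ(72) = 24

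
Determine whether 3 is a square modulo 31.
By Euler's criterion: 3^{15} ≡ 30 (mod 31). Since this equals -1 (≡ 30), 3 is not a QR.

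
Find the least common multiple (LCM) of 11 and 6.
66

First find GCD(11, 6) using the Euclidean algorithm:
11 = 1 × 6 + 5
6 = 1 × 5 + 1
5 = 5 × 1 + 0
GCD(11, 6) = 1

LCM formula: LCM(a, b) = (a × b) / GCD(a, b)
LCM(11, 6) = (11 × 6) / 1
LCM(11, 6) = 66 / 1
LCM(11, 6) = 66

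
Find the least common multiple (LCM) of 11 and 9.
99

First find GCD(11, 9) using the Euclidean algorithm:
11 = 1 × 9 + 2
9 = 4 × 2 + 1
2 = 2 × 1 + 0
GCD(11, 9) = 1

LCM formula: LCM(a, b) = (a × b) / GCD(a, b)
LCM(11, 9) = (11 × 9) / 1
LCM(11, 9) = 99 / 1
LCM(11, 9) = 99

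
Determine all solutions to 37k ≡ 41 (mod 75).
68

Since gcd(37, 75) = 1 divides 41, a solution exists.
Multiply both sides by the inverse of 37 mod 75:
  37^(-1) mod 75 = 73
  x ≡ 73 × 41 ≡ 2993 ≡ 68 (mod 75)
Verification: 37 × 68 = 2516 = 33 × 75 + 41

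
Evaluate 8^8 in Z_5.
8 ≡ 3 (mod 5). 8 = 8 (binary 1000). Repeated squaring mod 5: 3^1 ≡ 3; 3^2 ≡ 3² = 9 ≡ 4; 3^4 ≡ 4² = 16 ≡ 1; 3^8 ≡ 1² = 1 ≡ 1. So 8^8 ≡ 1 (mod 5).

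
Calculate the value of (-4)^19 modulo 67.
Using repeated squaring. (-4) ≡ 63 (mod 67). 19 = 16 + 2 + 1 (binary 10011). Repeated squaring mod 67: 63^1 ≡ 63; 63^2 ≡ 63² = 3969 ≡ 16; 63^4 ≡ 16² = 256 ≡ 55; 63^8 ≡ 55² = 3025 ≡ 10; 63^16 ≡ 10² = 100 ≡ 33. Multiply: (-4)^19 ≡ 63^16 × 63^2 × 63^1 ≡ 33 × 16 × 63 (mod 67): 33 × 16 = 528 ≡ 59; 59 × 63 = 3717 ≡ 32. So (-4)^19 ≡ 32 (mod 67).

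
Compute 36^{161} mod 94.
48

Using successive squaring:
Binary expansion of 161: 10100001
Powers of 36 mod 94 (each is the square of the previous):
  36^1 ≡ 36 (mod 94)
  36^2 ≡ 36² = 1296 ≡ 74 (mod 94)
  36^4 ≡ 74² = 5476 ≡ 24 (mod 94)
  36^8 ≡ 24² = 576 ≡ 12 (mod 94)
  36^16 ≡ 12² = 144 ≡ 50 (mod 94)
  36^32 ≡ 50² = 2500 ≡ 56 (mod 94)
  36^64 ≡ 56² = 3136 ≡ 34 (mod 94)
  36^128 ≡ 34² = 1156 ≡ 28 (mod 94)
161 = 128 + 32 + 1, so 36^161 = 36^128 × 36^32 × 36^1 ≡ 28 × 56 × 36 (mod 94)
Multiplying step by step:
  28 × 56 = 1568 ≡ 64 (mod 94)
  64 × 36 = 2304 ≡ 48 (mod 94)
Result: 36^161 ≡ 48 (mod 94)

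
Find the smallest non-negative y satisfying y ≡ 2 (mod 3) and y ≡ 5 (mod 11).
M = 3 × 11 = 33. M₁ = 11, y₁ ≡ 2 (mod 3). M₂ = 3, y₂ ≡ 4 (mod 11). y = 2×11×2 + 5×3×4 ≡ 5 (mod 33)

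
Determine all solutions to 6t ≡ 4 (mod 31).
11

Since gcd(6, 31) = 1 divides 4, a solution exists.
Multiply both sides by the inverse of 6 mod 31:
  6^(-1) mod 31 = 26
  x ≡ 26 × 4 ≡ 104 ≡ 11 (mod 31)
Verification: 6 × 11 = 66 = 2 × 31 + 4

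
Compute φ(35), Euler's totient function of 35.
24

Prime factorization: 35 = 5 × 7
Using the formula φ(n) = n × Π(1 - 1/p) for each prime factor p:
φ(35) = 35 × (1 - 1/5) × (1 - 1/7)
φ(35) = 24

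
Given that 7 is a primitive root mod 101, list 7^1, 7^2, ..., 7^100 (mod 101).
g^1, g^2, ..., g^{100} mod 101: {7, 49, 40, 78, 41, 85, 90, 24, 67, 65, 51, 54, 75, 20, 39, 71, 93, 45, 12, 84, 83, 76, 27, 88, 10, 70, 86, 97, 73, 6, 42, 92, 38, 64, 44, 5, 35, 43, 99, 87, 3, 21, 46, 19, 32, 22, 53, 68, 72, 100, 94, 52, 61, 23, 60, 16, 11, 77, 34, 36, 50, 47, 26, 81, 62, 30, 8, 56, 89, 17, 18, 25, 74, 13, 91, 31, 15, 4, 28, 95, 59, 9, 63, 37, 57, 96, 66, 58, 2, 14, 98, 80, 55, 82, 69, 79, 48, 33, 29, 1}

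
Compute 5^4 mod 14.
4 = 4 (binary 100). Repeated squaring mod 14: 5^1 ≡ 5; 5^2 ≡ 5² = 25 ≡ 11; 5^4 ≡ 11² = 121 ≡ 9. So 5^4 ≡ 9 (mod 14).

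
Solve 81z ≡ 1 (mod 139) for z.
81^(-1) ≡ 127 (mod 139). Verification: 81 × 127 = 10287 ≡ 1 (mod 139)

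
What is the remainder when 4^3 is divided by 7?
3 = 2 + 1 (binary 11). Repeated squaring mod 7: 4^1 ≡ 4; 4^2 ≡ 4² = 16 ≡ 2. Multiply: 4^3 = 4^2 × 4^1 ≡ 2 × 4 (mod 7): 2 × 4 = 8 ≡ 1. So 4^3 ≡ 1 (mod 7).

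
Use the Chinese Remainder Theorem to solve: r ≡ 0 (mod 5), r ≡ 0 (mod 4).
M = 5 × 4 = 20. M₁ = 4, y₁ ≡ 4 (mod 5). M₂ = 5, y₂ ≡ 1 (mod 4). r = 0×4×4 + 0×5×1 ≡ 0 (mod 20)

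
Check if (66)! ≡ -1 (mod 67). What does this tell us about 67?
(66)! mod 67 = 66. Since this equals -1 (mod 67), Wilson confirms 67 is prime.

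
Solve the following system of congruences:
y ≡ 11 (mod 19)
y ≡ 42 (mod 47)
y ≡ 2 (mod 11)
277

Using the Chinese Remainder Theorem:
M = product of moduli = 9823
For equation 1: M_1 = 517, 517 ≡ 4 (mod 19), inverse of 517 mod 19 is 5 (check: 4 × 5 = 20 ≡ 1 (mod 19))
For equation 2: M_2 = 209, 209 ≡ 21 (mod 47), inverse of 209 mod 47 is 9 (check: 21 × 9 = 189 ≡ 1 (mod 47))
For equation 3: M_3 = 893, 893 ≡ 2 (mod 11), inverse of 893 mod 11 is 6 (check: 2 × 6 = 12 ≡ 1 (mod 11))
Combine: y ≡ Σ r_i×M_i×(M_i⁻¹ mod m_i) = 11×517×5 + 42×209×9 + 2×893×6 = 28435 + 79002 + 10716 = 118153
118153 mod 9823 = 277
y ≡ 277 (mod 9823)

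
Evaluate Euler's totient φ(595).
384

Prime factorization: 595 = 5 × 7 × 17
Using the formula φ(n) = n × Π(1 - 1/p) for each prime factor p:
φ(595) = 595 × (1 - 1/5) × (1 - 1/7) × (1 - 1/17)
φ(595) = 384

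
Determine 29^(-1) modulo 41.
29^(-1) ≡ 17 (mod 41). Verification: 29 × 17 = 493 ≡ 1 (mod 41)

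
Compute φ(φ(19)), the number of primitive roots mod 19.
Number of primitive roots mod 19 = φ(18) = 6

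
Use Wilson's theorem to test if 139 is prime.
(138)! mod 139 = 138. Since 138 ≡ -1 (mod 139), 139 is prime.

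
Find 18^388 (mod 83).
Using Fermat: 18^{82} ≡ 1 (mod 83). 388 ≡ 60 (mod 82). So 18^{388} ≡ 18^{60} ≡ 7 (mod 83)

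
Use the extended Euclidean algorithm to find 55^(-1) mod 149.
Extended GCD: 55(-65) + 149(24) = 1. So 55^(-1) ≡ 84 ≡ 84 (mod 149). Verify: 55 × 84 = 4620 ≡ 1 (mod 149)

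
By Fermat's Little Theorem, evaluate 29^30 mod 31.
By Fermat's Little Theorem, 29^{30} ≡ 1 (mod 31) since 31 is prime and gcd(29, 31) = 1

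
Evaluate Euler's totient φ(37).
36

Prime factorization: 37 = 37
Using the formula φ(n) = n × Π(1 - 1/p) for each prime factor p:
φ(37) = 37 × (1 - 1/37)
φ(37) = 36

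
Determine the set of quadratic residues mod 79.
QRs mod 79: {1, 2, 4, 5, 8, 9, 10, 11, 13, 16, 18, 19, 20, 21, 22, 23, 25, 26, 31, 32, 36, 38, 40, 42, 44, 45, 46, 49, 50, 51, 52, 55, 62, 64, 65, 67, 72, 73, 76}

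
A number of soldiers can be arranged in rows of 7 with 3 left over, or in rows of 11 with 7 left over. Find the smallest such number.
M = 7 × 11 = 77. M₁ = 11, y₁ ≡ 2 (mod 7). M₂ = 7, y₂ ≡ 8 (mod 11). n = 3×11×2 + 7×7×8 ≡ 73 (mod 77). The smallest positive such number is 73.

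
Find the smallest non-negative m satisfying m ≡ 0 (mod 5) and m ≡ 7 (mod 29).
M = 5 × 29 = 145. M₁ = 29, y₁ ≡ 4 (mod 5). M₂ = 5, y₂ ≡ 6 (mod 29). m = 0×29×4 + 7×5×6 ≡ 65 (mod 145)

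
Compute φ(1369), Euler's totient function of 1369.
1332

Prime factorization: 1369 = 37^2
Using the formula φ(n) = n × Π(1 - 1/p) for each prime factor p:
φ(1369) = 1369 × (1 - 1/37)
φ(1369) = 1332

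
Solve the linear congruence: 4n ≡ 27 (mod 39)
36

Since gcd(4, 39) = 1 divides 27, a solution exists.
Multiply both sides by the inverse of 4 mod 39:
  4^(-1) mod 39 = 10
  x ≡ 10 × 27 ≡ 270 ≡ 36 (mod 39)
Verification: 4 × 36 = 144 = 3 × 39 + 27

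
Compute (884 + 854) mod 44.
22

(884 + 854) = 1738
1738 mod 44 = 22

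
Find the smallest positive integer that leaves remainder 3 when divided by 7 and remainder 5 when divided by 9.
M = 7 × 9 = 63. M₁ = 9, y₁ ≡ 4 (mod 7). M₂ = 7, y₂ ≡ 4 (mod 9). t = 3×9×4 + 5×7×4 ≡ 59 (mod 63). The smallest positive such number is 59.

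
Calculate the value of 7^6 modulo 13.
6 = 4 + 2 (binary 110). Repeated squaring mod 13: 7^1 ≡ 7; 7^2 ≡ 7² = 49 ≡ 10; 7^4 ≡ 10² = 100 ≡ 9. Multiply: 7^6 = 7^4 × 7^2 ≡ 9 × 10 (mod 13): 9 × 10 = 90 ≡ 12. So 7^6 ≡ 12 (mod 13).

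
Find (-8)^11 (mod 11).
Using Fermat: (-8)^{10} ≡ 1 (mod 11). 11 ≡ 1 (mod 10). So (-8)^{11} ≡ (-8)^{1} ≡ 3 (mod 11)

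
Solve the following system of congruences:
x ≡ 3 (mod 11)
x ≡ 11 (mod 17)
113

Using the Chinese Remainder Theorem:
M = product of moduli = 187
For equation 1: M_1 = 17, 17 ≡ 6 (mod 11), inverse of 17 mod 11 is 2 (check: 6 × 2 = 12 ≡ 1 (mod 11))
For equation 2: M_2 = 11, 11 ≡ 11 (mod 17), inverse of 11 mod 17 is 14 (check: 11 × 14 = 154 ≡ 1 (mod 17))
Combine: x ≡ Σ r_i×M_i×(M_i⁻¹ mod m_i) = 3×17×2 + 11×11×14 = 102 + 1694 = 1796
1796 mod 187 = 113
x ≡ 113 (mod 187)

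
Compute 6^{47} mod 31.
26

Using successive squaring:
Binary expansion of 47: 101111
Powers of 6 mod 31 (each is the square of the previous):
  6^1 ≡ 6 (mod 31)
  6^2 ≡ 6² = 36 ≡ 5 (mod 31)
  6^4 ≡ 5² = 25 ≡ 25 (mod 31)
  6^8 ≡ 25² = 625 ≡ 5 (mod 31)
  6^16 ≡ 5² = 25 ≡ 25 (mod 31)
  6^32 ≡ 25² = 625 ≡ 5 (mod 31)
47 = 32 + 8 + 4 + 2 + 1, so 6^47 = 6^32 × 6^8 × 6^4 × 6^2 × 6^1 ≡ 5 × 5 × 25 × 5 × 6 (mod 31)
Multiplying step by step:
  5 × 5 = 25 ≡ 25 (mod 31)
  25 × 25 = 625 ≡ 5 (mod 31)
  5 × 5 = 25 ≡ 25 (mod 31)
  25 × 6 = 150 ≡ 26 (mod 31)
Result: 6^47 ≡ 26 (mod 31)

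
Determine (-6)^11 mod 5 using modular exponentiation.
Using Fermat: (-6)^{4} ≡ 1 (mod 5). 11 ≡ 3 (mod 4). So (-6)^{11} ≡ (-6)^{3} ≡ 4 (mod 5)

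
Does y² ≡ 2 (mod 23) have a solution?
By Euler's criterion: 2^{11} ≡ 1 (mod 23). Since this equals 1, 2 is a QR.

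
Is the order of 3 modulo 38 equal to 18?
Yes, ord_38(3) = 18.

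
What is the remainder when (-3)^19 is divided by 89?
Using repeated squaring. (-3) ≡ 86 (mod 89). 19 = 16 + 2 + 1 (binary 10011). Repeated squaring mod 89: 86^1 ≡ 86; 86^2 ≡ 86² = 7396 ≡ 9; 86^4 ≡ 9² = 81 ≡ 81; 86^8 ≡ 81² = 6561 ≡ 64; 86^16 ≡ 64² = 4096 ≡ 2. Multiply: (-3)^19 ≡ 86^16 × 86^2 × 86^1 ≡ 2 × 9 × 86 (mod 89): 2 × 9 = 18 ≡ 18; 18 × 86 = 1548 ≡ 35. So (-3)^19 ≡ 35 (mod 89).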